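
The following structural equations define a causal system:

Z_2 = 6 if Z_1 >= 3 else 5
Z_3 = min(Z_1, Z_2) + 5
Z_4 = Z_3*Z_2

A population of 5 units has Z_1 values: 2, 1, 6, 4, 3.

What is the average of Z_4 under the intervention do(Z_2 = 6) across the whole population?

49.2

Under do(Z_2=6), Z_2's equation is replaced by Z_2=6 for every unit. Per-unit Z_4: 42, 36, 66, 54, 48. Mean = 49.2.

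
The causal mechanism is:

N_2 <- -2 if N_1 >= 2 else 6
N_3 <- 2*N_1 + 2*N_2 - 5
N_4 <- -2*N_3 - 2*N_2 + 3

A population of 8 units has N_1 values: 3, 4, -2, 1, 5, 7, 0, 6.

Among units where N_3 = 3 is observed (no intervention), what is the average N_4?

-7

E[N_4|N_3=3] averages over only the 2 units with N_3=3 (N_1 = -2, 6): N_4 = -15, 1, mean -7.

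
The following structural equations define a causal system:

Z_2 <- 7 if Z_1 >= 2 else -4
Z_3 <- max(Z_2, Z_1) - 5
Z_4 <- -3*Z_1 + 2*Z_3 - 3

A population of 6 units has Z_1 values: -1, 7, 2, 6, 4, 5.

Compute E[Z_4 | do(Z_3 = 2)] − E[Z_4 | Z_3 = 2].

2.9

The intervention sets Z_3=2 in all 6 units regardless of Z_1. Recomputing Z_4 per unit gives 4, -20, -5, -17, -11, -14; average -10.5.
E[Z_4|Z_3=2] averages over only the 5 units with Z_3=2 (Z_1 = 7, 2, 6, 4, 5): Z_4 = -20, -5, -17, -11, -14, mean -13.4.
Difference = -10.5 − (-13.4) = 2.9.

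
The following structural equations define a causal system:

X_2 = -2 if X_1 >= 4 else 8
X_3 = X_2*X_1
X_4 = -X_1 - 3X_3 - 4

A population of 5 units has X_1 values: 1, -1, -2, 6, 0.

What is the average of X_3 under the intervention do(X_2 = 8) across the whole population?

The intervention sets X_2=8 in all 5 units regardless of X_1. Recomputing X_3 per unit gives 8, -8, -16, 48, 0; average 6.4.

6.4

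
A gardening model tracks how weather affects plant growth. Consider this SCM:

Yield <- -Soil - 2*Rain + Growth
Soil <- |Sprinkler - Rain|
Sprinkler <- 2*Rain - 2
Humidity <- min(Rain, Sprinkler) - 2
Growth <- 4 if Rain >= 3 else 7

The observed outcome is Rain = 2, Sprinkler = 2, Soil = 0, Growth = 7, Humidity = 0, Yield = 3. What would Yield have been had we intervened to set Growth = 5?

Under do(Growth=5), the mechanism Growth <- 4 if Rain >= 3 else 7 is discarded; Growth is fixed at 5.
Sprinkler = 2*Rain - 2  [with Rain=2]  = 2
Soil = |Sprinkler - Rain|  [with Sprinkler=2, Rain=2]  = 0
Yield = -Soil - 2*Rain + Growth  [with Soil=0, Rain=2, Growth=5]  = 1

1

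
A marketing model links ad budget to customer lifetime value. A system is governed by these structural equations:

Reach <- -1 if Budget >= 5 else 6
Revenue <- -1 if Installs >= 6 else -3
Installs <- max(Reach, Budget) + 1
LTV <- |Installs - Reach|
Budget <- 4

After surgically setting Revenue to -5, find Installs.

Under do(Revenue=-5), the mechanism Revenue <- -1 if Installs >= 6 else -3 is discarded; Revenue is fixed at -5.
Since Installs is not a descendant of the intervened variable, it is unaffected.
Reach = -1 if Budget >= 5 else 6  [with Budget=4]  = 6
Installs = max(Reach, Budget) + 1  [with Reach=6, Budget=4]  = 7

7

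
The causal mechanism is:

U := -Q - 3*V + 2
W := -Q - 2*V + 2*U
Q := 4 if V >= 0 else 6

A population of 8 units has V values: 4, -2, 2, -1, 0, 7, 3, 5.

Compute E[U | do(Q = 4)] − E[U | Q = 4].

3.75

Under do(Q=4), Q's equation is replaced by Q=4 for every unit. Per-unit U: -14, 4, -8, 1, -2, -23, -11, -17. Mean = -8.75.
E[U|Q=4] averages over only the 6 units with Q=4 (V = 4, 2, 0, 7, 3, 5): U = -14, -8, -2, -23, -11, -17, mean -12.5.
Difference = -8.75 − (-12.5) = 3.75.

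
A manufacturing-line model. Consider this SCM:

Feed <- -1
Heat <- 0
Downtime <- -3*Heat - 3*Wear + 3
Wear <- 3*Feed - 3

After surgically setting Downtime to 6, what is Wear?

-6

Under do(Downtime=6), the mechanism Downtime <- -3*Heat - 3*Wear + 3 is discarded; Downtime is fixed at 6.
Since Wear is not a descendant of the intervened variable, it is unaffected.
Wear = 3*Feed - 3  [with Feed=-1]  = -6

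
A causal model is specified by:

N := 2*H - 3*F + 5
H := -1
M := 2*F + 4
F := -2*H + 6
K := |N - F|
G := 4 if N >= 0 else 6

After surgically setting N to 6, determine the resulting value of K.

2

do(N=6) replaces the equation N := 2*H - 3*F + 5 with the constant N = 6.
F = -2*H + 6  [with H=-1]  = 8
K = |N - F|  [with N=6, F=8]  = 2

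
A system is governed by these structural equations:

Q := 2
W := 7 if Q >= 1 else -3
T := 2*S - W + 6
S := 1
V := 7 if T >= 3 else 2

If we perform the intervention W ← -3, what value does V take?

7

do(W=-3) replaces the equation W := 7 if Q >= 1 else -3 with the constant W = -3.
T = 2*S - W + 6  [with S=1, W=-3]  = 11
V = 7 if T >= 3 else 2  [with T=11]  = 7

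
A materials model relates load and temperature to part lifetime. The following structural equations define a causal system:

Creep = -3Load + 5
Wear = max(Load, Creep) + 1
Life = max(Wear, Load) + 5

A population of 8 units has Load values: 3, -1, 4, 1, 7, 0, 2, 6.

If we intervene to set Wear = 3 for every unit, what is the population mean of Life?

Every unit gets Wear=3 under the intervention. Life values become 8, 8, 9, 8, 12, 8, 8, 11; E[Life|do(Wear=3)] = 9.

9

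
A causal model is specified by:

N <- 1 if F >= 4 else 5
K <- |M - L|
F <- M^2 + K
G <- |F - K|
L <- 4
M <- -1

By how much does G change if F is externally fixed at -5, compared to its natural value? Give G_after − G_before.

9

Intervening sets F = -5 and removes its equation (F <- M^2 + K).
K = |M - L|  [with M=-1, L=4]  = 5
G = |F - K|  [with F=-5, K=5]  = 10
Without intervention: K = |M - L|  [with M=-1, L=4]  = 5; F = M^2 + K  [with M=-1, K=5]  = 6; G = |F - K|  [with F=6, K=5]  = 1.
Change = 10 − 1 = 9.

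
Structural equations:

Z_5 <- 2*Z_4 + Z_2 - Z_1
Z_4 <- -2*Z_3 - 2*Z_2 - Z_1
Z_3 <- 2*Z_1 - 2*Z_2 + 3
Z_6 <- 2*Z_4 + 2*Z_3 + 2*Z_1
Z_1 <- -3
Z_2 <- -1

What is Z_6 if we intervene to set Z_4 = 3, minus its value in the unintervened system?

-8

Under do(Z_4=3), the mechanism Z_4 <- -2*Z_3 - 2*Z_2 - Z_1 is discarded; Z_4 is fixed at 3.
Z_3 = 2*Z_1 - 2*Z_2 + 3  [with Z_1=-3, Z_2=-1]  = -1
Z_6 = 2*Z_4 + 2*Z_3 + 2*Z_1  [with Z_4=3, Z_3=-1, Z_1=-3]  = -2
Without intervention: Z_3 = 2*Z_1 - 2*Z_2 + 3  [with Z_1=-3, Z_2=-1]  = -1; Z_4 = -2*Z_3 - 2*Z_2 - Z_1  [with Z_3=-1, Z_2=-1, Z_1=-3]  = 7; Z_6 = 2*Z_4 + 2*Z_3 + 2*Z_1  [with Z_4=7, Z_3=-1, Z_1=-3]  = 6.
Change = -2 − 6 = -8.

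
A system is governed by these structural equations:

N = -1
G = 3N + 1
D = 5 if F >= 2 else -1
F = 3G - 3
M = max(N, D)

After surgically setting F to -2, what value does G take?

Under do(F=-2), the mechanism F = 3G - 3 is discarded; F is fixed at -2.
Since G is not a descendant of the intervened variable, it is unaffected.
G = 3N + 1  [with N=-1]  = -2

-2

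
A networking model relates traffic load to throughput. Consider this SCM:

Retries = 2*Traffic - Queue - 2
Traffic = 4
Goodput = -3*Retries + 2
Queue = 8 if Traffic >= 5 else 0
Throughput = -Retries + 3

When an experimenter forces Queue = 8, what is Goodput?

8

do(Queue=8) replaces the equation Queue = 8 if Traffic >= 5 else 0 with the constant Queue = 8.
Retries = 2*Traffic - Queue - 2  [with Traffic=4, Queue=8]  = -2
Goodput = -3*Retries + 2  [with Retries=-2]  = 8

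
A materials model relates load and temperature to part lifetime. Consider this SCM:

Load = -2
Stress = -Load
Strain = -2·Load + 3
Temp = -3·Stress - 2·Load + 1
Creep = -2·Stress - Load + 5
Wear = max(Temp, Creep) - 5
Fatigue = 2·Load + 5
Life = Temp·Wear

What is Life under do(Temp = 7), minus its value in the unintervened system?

do(Temp=7) replaces the equation Temp = -3·Stress - 2·Load + 1 with the constant Temp = 7.
Stress = -Load  [with Load=-2]  = 2
Creep = -2·Stress - Load + 5  [with Stress=2, Load=-2]  = 3
Wear = max(Temp, Creep) - 5  [with Temp=7, Creep=3]  = 2
Life = Temp·Wear  [with Temp=7, Wear=2]  = 14
Without intervention: Stress = -Load  [with Load=-2]  = 2; Temp = -3·Stress - 2·Load + 1  [with Stress=2, Load=-2]  = -1; Creep = -2·Stress - Load + 5  [with Stress=2, Load=-2]  = 3; Wear = max(Temp, Creep) - 5  [with Temp=-1, Creep=3]  = -2; Life = Temp·Wear  [with Temp=-1, Wear=-2]  = 2.
Change = 14 − 2 = 12.

12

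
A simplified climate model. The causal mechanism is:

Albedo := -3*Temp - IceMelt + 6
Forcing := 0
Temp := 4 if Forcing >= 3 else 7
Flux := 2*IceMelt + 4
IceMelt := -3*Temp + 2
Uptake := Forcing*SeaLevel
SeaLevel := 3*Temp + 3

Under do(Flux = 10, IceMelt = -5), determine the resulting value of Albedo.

Under do(Flux = 10, IceMelt = -5), each intervened variable's structural equation is replaced by its fixed value.
Temp = 4 if Forcing >= 3 else 7  [with Forcing=0]  = 7
Albedo = -3*Temp - IceMelt + 6  [with Temp=7, IceMelt=-5]  = -10

-10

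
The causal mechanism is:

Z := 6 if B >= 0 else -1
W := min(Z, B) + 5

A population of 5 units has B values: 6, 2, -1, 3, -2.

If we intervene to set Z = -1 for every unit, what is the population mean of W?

3.8

The intervention sets Z=-1 in all 5 units regardless of B. Recomputing W per unit gives 4, 4, 4, 4, 3; average 3.8.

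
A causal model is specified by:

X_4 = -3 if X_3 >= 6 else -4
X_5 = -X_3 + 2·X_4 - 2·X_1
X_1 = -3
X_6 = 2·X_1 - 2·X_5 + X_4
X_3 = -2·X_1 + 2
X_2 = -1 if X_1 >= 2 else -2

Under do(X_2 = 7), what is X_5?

do(X_2=7) replaces the equation X_2 = -1 if X_1 >= 2 else -2 with the constant X_2 = 7.
Since X_5 is not a descendant of the intervened variable, it is unaffected.
X_3 = -2·X_1 + 2  [with X_1=-3]  = 8
X_4 = -3 if X_3 >= 6 else -4  [with X_3=8]  = -3
X_5 = -X_3 + 2·X_4 - 2·X_1  [with X_3=8, X_4=-3, X_1=-3]  = -8

-8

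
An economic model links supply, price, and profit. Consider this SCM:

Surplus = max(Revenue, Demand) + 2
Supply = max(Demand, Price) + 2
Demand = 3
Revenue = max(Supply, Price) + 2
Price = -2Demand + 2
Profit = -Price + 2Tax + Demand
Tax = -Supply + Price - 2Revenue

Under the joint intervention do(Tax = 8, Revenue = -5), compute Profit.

Setting Tax = 8, Revenue = -5 by intervention discards those variables' equations.
Price = -2Demand + 2  [with Demand=3]  = -4
Profit = -Price + 2Tax + Demand  [with Price=-4, Tax=8, Demand=3]  = 23

23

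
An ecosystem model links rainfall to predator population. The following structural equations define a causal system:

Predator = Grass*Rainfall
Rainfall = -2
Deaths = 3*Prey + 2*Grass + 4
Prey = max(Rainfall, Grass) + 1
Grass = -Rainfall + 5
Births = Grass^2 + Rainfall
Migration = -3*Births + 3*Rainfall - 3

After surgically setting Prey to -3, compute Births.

do(Prey=-3) replaces the equation Prey = max(Rainfall, Grass) + 1 with the constant Prey = -3.
Births is not downstream of the intervention, so its value is determined by the original equations.
Grass = -Rainfall + 5  [with Rainfall=-2]  = 7
Births = Grass^2 + Rainfall  [with Grass=7, Rainfall=-2]  = 47

47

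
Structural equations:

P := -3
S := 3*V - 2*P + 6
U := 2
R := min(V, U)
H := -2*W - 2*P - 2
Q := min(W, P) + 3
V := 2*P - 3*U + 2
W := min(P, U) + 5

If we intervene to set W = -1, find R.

The intervention breaks the incoming arrows to W: W := min(P, U) + 5 no longer applies, and W = -1.
R is not downstream of the intervention, so its value is determined by the original equations.
V = 2*P - 3*U + 2  [with P=-3, U=2]  = -10
R = min(V, U)  [with V=-10, U=2]  = -10

-10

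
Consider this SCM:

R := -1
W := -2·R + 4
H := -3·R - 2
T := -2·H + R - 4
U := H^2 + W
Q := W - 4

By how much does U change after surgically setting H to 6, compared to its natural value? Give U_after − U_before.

do(H=6) replaces the equation H := -3·R - 2 with the constant H = 6.
W = -2·R + 4  [with R=-1]  = 6
U = H^2 + W  [with H=6, W=6]  = 42
Without intervention: W = -2·R + 4  [with R=-1]  = 6; H = -3·R - 2  [with R=-1]  = 1; U = H^2 + W  [with H=1, W=6]  = 7.
Change = 42 − 7 = 35.

35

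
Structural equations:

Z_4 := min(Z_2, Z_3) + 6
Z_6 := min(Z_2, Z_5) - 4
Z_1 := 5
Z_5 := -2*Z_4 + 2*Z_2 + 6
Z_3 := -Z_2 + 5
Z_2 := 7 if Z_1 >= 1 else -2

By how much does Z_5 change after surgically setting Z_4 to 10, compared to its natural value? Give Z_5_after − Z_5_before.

Intervening sets Z_4 = 10 and removes its equation (Z_4 := min(Z_2, Z_3) + 6).
Z_2 = 7 if Z_1 >= 1 else -2  [with Z_1=5]  = 7
Z_5 = -2*Z_4 + 2*Z_2 + 6  [with Z_4=10, Z_2=7]  = 0
Without intervention: Z_2 = 7 if Z_1 >= 1 else -2  [with Z_1=5]  = 7; Z_3 = -Z_2 + 5  [with Z_2=7]  = -2; Z_4 = min(Z_2, Z_3) + 6  [with Z_2=7, Z_3=-2]  = 4; Z_5 = -2*Z_4 + 2*Z_2 + 6  [with Z_4=4, Z_2=7]  = 12.
Change = 0 − 12 = -12.

-12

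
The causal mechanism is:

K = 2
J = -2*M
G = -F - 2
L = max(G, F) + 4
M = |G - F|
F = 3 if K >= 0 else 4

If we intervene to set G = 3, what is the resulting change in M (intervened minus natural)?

-8

The intervention breaks the incoming arrows to G: G = -F - 2 no longer applies, and G = 3.
F = 3 if K >= 0 else 4  [with K=2]  = 3
M = |G - F|  [with G=3, F=3]  = 0
Without intervention: F = 3 if K >= 0 else 4  [with K=2]  = 3; G = -F - 2  [with F=3]  = -5; M = |G - F|  [with G=-5, F=3]  = 8.
Change = 0 − 8 = -8.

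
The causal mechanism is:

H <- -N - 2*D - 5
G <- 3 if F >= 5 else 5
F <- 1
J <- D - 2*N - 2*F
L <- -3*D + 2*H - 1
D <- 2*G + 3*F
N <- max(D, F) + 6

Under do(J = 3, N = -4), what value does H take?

Setting J = 3, N = -4 by intervention discards those variables' equations.
G = 3 if F >= 5 else 5  [with F=1]  = 5
D = 2*G + 3*F  [with G=5, F=1]  = 13
H = -N - 2*D - 5  [with N=-4, D=13]  = -27

-27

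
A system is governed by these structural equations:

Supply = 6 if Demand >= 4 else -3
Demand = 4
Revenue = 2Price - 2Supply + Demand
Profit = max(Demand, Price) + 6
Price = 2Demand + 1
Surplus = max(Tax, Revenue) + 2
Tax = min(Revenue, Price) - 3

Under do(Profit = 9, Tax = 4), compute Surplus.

12

Setting Profit = 9, Tax = 4 by intervention discards those variables' equations.
Price = 2Demand + 1  [with Demand=4]  = 9
Supply = 6 if Demand >= 4 else -3  [with Demand=4]  = 6
Revenue = 2Price - 2Supply + Demand  [with Price=9, Supply=6, Demand=4]  = 10
Surplus = max(Tax, Revenue) + 2  [with Tax=4, Revenue=10]  = 12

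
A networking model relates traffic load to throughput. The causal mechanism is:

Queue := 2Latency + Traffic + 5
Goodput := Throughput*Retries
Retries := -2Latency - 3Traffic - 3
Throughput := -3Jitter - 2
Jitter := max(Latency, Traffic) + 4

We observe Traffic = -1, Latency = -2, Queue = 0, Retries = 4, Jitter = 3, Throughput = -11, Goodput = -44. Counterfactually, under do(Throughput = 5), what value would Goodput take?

20

Intervening sets Throughput = 5 and removes its equation (Throughput := -3Jitter - 2).
Retries = -2Latency - 3Traffic - 3  [with Latency=-2, Traffic=-1]  = 4
Goodput = Throughput*Retries  [with Throughput=5, Retries=4]  = 20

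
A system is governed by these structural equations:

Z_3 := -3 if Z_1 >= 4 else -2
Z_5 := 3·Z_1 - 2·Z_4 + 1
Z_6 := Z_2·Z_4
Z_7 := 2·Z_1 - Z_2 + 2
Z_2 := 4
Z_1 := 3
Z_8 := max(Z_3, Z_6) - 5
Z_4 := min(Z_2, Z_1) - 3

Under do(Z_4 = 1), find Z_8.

do(Z_4=1) replaces the equation Z_4 := min(Z_2, Z_1) - 3 with the constant Z_4 = 1.
Z_3 = -3 if Z_1 >= 4 else -2  [with Z_1=3]  = -2
Z_6 = Z_2·Z_4  [with Z_2=4, Z_4=1]  = 4
Z_8 = max(Z_3, Z_6) - 5  [with Z_3=-2, Z_6=4]  = -1

-1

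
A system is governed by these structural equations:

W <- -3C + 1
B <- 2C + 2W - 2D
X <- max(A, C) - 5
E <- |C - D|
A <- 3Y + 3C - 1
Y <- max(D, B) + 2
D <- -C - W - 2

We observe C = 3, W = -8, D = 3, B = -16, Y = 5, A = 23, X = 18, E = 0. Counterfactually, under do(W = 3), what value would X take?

Under do(W=3), the mechanism W <- -3C + 1 is discarded; W is fixed at 3.
D = -C - W - 2  [with C=3, W=3]  = -8
B = 2C + 2W - 2D  [with C=3, W=3, D=-8]  = 28
Y = max(D, B) + 2  [with D=-8, B=28]  = 30
A = 3Y + 3C - 1  [with Y=30, C=3]  = 98
X = max(A, C) - 5  [with A=98, C=3]  = 93

93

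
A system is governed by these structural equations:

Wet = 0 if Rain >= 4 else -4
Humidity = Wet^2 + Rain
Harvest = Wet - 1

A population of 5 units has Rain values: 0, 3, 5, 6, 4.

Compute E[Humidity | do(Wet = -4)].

19.6

Every unit gets Wet=-4 under the intervention. Humidity values become 16, 19, 21, 22, 20; E[Humidity|do(Wet=-4)] = 19.6.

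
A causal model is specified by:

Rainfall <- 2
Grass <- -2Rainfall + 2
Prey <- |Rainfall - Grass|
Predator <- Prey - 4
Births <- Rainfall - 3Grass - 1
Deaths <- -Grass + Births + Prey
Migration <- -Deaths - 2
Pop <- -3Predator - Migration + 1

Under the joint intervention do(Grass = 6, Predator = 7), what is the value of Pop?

Setting Grass = 6, Predator = 7 by intervention discards those variables' equations.
Prey = |Rainfall - Grass|  [with Rainfall=2, Grass=6]  = 4
Births = Rainfall - 3Grass - 1  [with Rainfall=2, Grass=6]  = -17
Deaths = -Grass + Births + Prey  [with Grass=6, Births=-17, Prey=4]  = -19
Migration = -Deaths - 2  [with Deaths=-19]  = 17
Pop = -3Predator - Migration + 1  [with Predator=7, Migration=17]  = -37

-37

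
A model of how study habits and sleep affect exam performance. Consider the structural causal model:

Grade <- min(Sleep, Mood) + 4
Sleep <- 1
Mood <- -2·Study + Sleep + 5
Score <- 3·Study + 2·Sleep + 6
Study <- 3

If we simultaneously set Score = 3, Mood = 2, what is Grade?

Setting Score = 3, Mood = 2 by intervention discards those variables' equations.
Grade = min(Sleep, Mood) + 4  [with Sleep=1, Mood=2]  = 5

5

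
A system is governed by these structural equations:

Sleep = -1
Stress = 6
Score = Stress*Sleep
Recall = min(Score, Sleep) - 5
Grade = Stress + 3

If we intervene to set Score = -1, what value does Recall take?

The intervention breaks the incoming arrows to Score: Score = Stress*Sleep no longer applies, and Score = -1.
Recall = min(Score, Sleep) - 5  [with Score=-1, Sleep=-1]  = -6

-6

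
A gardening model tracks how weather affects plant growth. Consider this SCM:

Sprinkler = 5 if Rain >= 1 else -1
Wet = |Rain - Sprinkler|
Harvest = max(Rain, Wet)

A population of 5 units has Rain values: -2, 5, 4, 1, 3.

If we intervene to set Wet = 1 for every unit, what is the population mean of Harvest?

2.8

Every unit gets Wet=1 under the intervention. Harvest values become 1, 5, 4, 1, 3; E[Harvest|do(Wet=1)] = 2.8.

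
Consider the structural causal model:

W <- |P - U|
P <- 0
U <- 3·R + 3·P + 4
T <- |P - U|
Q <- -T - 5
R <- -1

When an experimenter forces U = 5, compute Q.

-10

The intervention breaks the incoming arrows to U: U <- 3·R + 3·P + 4 no longer applies, and U = 5.
T = |P - U|  [with P=0, U=5]  = 5
Q = -T - 5  [with T=5]  = -10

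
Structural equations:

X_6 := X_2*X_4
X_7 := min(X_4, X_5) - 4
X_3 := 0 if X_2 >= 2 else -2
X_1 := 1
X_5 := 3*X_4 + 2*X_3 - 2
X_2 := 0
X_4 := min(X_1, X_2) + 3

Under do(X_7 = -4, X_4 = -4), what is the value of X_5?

Under do(X_7 = -4, X_4 = -4), each intervened variable's structural equation is replaced by its fixed value.
X_3 = 0 if X_2 >= 2 else -2  [with X_2=0]  = -2
X_5 = 3*X_4 + 2*X_3 - 2  [with X_4=-4, X_3=-2]  = -18

-18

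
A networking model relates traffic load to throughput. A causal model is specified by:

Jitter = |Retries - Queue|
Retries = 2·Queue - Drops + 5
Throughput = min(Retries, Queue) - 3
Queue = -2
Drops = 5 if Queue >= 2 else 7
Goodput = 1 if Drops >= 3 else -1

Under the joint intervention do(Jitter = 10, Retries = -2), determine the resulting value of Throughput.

-5

The joint intervention fixes Jitter = 10, Retries = -2, removing each variable's own equation.
Throughput = min(Retries, Queue) - 3  [with Retries=-2, Queue=-2]  = -5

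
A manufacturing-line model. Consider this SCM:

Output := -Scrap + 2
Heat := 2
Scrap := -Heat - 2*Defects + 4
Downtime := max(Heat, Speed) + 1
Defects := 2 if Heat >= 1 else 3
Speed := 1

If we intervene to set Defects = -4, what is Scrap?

The intervention breaks the incoming arrows to Defects: Defects := 2 if Heat >= 1 else 3 no longer applies, and Defects = -4.
Scrap = -Heat - 2*Defects + 4  [with Heat=2, Defects=-4]  = 10

10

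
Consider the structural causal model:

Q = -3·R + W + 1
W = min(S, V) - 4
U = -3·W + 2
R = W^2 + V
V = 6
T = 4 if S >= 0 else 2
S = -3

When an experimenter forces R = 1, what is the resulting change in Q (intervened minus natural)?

Under do(R=1), the mechanism R = W^2 + V is discarded; R is fixed at 1.
W = min(S, V) - 4  [with S=-3, V=6]  = -7
Q = -3·R + W + 1  [with R=1, W=-7]  = -9
Without intervention: W = min(S, V) - 4  [with S=-3, V=6]  = -7; R = W^2 + V  [with W=-7, V=6]  = 55; Q = -3·R + W + 1  [with R=55, W=-7]  = -171.
Change = -9 − (-171) = 162.

162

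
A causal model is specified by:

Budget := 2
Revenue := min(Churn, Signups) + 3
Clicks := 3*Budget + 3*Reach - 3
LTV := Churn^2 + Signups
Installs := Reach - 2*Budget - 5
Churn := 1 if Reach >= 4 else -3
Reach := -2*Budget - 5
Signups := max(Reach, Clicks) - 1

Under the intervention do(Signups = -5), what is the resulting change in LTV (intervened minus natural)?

do(Signups=-5) replaces the equation Signups := max(Reach, Clicks) - 1 with the constant Signups = -5.
Reach = -2*Budget - 5  [with Budget=2]  = -9
Churn = 1 if Reach >= 4 else -3  [with Reach=-9]  = -3
LTV = Churn^2 + Signups  [with Churn=-3, Signups=-5]  = 4
Without intervention: Reach = -2*Budget - 5  [with Budget=2]  = -9; Clicks = 3*Budget + 3*Reach - 3  [with Budget=2, Reach=-9]  = -24; Signups = max(Reach, Clicks) - 1  [with Reach=-9, Clicks=-24]  = -10; Churn = 1 if Reach >= 4 else -3  [with Reach=-9]  = -3; LTV = Churn^2 + Signups  [with Churn=-3, Signups=-10]  = -1.
Change = 4 − (-1) = 5.

5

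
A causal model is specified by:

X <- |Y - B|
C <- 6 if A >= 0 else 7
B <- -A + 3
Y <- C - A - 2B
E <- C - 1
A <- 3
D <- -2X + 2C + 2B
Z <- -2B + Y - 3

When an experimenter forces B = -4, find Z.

16

do(B=-4) replaces the equation B <- -A + 3 with the constant B = -4.
C = 6 if A >= 0 else 7  [with A=3]  = 6
Y = C - A - 2B  [with C=6, A=3, B=-4]  = 11
Z = -2B + Y - 3  [with B=-4, Y=11]  = 16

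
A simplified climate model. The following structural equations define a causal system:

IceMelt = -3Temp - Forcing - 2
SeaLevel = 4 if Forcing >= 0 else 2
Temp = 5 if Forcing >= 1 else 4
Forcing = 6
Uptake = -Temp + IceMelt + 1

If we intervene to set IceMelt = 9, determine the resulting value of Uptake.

do(IceMelt=9) replaces the equation IceMelt = -3Temp - Forcing - 2 with the constant IceMelt = 9.
Temp = 5 if Forcing >= 1 else 4  [with Forcing=6]  = 5
Uptake = -Temp + IceMelt + 1  [with Temp=5, IceMelt=9]  = 5

5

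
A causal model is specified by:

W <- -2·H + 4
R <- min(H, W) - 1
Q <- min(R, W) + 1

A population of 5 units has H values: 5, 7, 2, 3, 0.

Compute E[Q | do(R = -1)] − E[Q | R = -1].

-3

Every unit gets R=-1 under the intervention. Q values become -5, -9, 0, -1, 0; E[Q|do(R=-1)] = -3.
Conditioning on R=-1 selects the 2 unit(s) with H ∈ {2, 0}. Their Q values: 0, 0. Mean = 0.
Difference = -3 − 0 = -3.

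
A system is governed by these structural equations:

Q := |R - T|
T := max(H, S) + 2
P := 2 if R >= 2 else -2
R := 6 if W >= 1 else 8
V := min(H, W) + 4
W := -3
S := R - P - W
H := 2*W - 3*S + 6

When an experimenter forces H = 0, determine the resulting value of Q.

3

do(H=0) replaces the equation H := 2*W - 3*S + 6 with the constant H = 0.
R = 6 if W >= 1 else 8  [with W=-3]  = 8
P = 2 if R >= 2 else -2  [with R=8]  = 2
S = R - P - W  [with R=8, P=2, W=-3]  = 9
T = max(H, S) + 2  [with H=0, S=9]  = 11
Q = |R - T|  [with R=8, T=11]  = 3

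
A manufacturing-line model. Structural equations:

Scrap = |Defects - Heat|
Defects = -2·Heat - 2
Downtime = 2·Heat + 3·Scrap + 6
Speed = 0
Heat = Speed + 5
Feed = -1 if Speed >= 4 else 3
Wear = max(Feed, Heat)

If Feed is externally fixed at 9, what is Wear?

Under do(Feed=9), the mechanism Feed = -1 if Speed >= 4 else 3 is discarded; Feed is fixed at 9.
Heat = Speed + 5  [with Speed=0]  = 5
Wear = max(Feed, Heat)  [with Feed=9, Heat=5]  = 9

9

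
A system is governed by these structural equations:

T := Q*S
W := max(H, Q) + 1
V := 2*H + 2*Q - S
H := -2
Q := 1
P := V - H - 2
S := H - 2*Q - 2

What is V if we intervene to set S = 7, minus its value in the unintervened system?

The intervention breaks the incoming arrows to S: S := H - 2*Q - 2 no longer applies, and S = 7.
V = 2*H + 2*Q - S  [with H=-2, Q=1, S=7]  = -9
Without intervention: S = H - 2*Q - 2  [with H=-2, Q=1]  = -6; V = 2*H + 2*Q - S  [with H=-2, Q=1, S=-6]  = 4.
Change = -9 − 4 = -13.

-13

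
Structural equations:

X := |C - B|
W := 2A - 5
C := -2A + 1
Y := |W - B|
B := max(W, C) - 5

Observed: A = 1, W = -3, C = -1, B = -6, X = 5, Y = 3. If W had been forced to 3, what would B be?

Under do(W=3), the mechanism W := 2A - 5 is discarded; W is fixed at 3.
C = -2A + 1  [with A=1]  = -1
B = max(W, C) - 5  [with W=3, C=-1]  = -2

-2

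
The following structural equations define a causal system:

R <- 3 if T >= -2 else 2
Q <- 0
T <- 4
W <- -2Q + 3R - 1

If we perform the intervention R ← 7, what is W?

The intervention breaks the incoming arrows to R: R <- 3 if T >= -2 else 2 no longer applies, and R = 7.
W = -2Q + 3R - 1  [with Q=0, R=7]  = 20

20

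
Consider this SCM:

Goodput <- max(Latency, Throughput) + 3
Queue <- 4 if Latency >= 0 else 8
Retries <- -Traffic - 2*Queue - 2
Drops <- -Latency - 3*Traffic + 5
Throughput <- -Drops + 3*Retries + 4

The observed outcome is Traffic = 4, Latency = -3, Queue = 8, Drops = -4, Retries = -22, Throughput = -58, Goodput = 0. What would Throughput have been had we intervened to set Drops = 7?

Under do(Drops=7), the mechanism Drops <- -Latency - 3*Traffic + 5 is discarded; Drops is fixed at 7.
Queue = 4 if Latency >= 0 else 8  [with Latency=-3]  = 8
Retries = -Traffic - 2*Queue - 2  [with Traffic=4, Queue=8]  = -22
Throughput = -Drops + 3*Retries + 4  [with Drops=7, Retries=-22]  = -69

-69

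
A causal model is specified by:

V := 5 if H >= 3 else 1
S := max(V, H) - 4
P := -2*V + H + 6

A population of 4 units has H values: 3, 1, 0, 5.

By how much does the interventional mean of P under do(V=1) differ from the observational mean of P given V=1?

Every unit gets V=1 under the intervention. P values become 7, 5, 4, 9; E[P|do(V=1)] = 6.25.
Observing V=1 restricts to units where V's equation naturally yields 1: H ∈ {1, 0}. In that subpopulation P = 5, 4, mean 4.5.
Difference = 6.25 − 4.5 = 1.75.

1.75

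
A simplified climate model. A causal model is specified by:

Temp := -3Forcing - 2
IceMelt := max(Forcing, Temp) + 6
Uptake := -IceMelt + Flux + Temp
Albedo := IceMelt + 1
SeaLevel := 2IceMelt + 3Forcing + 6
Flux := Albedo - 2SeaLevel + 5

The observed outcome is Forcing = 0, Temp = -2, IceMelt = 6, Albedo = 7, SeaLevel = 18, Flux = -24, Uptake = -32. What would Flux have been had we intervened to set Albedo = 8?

-23

Under do(Albedo=8), the mechanism Albedo := IceMelt + 1 is discarded; Albedo is fixed at 8.
Temp = -3Forcing - 2  [with Forcing=0]  = -2
IceMelt = max(Forcing, Temp) + 6  [with Forcing=0, Temp=-2]  = 6
SeaLevel = 2IceMelt + 3Forcing + 6  [with IceMelt=6, Forcing=0]  = 18
Flux = Albedo - 2SeaLevel + 5  [with Albedo=8, SeaLevel=18]  = -23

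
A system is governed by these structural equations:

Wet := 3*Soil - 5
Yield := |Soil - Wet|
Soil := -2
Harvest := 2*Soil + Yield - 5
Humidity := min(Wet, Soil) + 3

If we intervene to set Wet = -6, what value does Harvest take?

-5

do(Wet=-6) replaces the equation Wet := 3*Soil - 5 with the constant Wet = -6.
Yield = |Soil - Wet|  [with Soil=-2, Wet=-6]  = 4
Harvest = 2*Soil + Yield - 5  [with Soil=-2, Yield=4]  = -5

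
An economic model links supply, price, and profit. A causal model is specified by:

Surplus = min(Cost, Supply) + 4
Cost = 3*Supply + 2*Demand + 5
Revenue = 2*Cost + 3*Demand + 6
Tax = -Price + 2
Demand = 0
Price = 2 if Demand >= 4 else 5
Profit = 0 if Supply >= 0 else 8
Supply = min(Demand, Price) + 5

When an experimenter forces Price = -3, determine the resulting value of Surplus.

6

do(Price=-3) replaces the equation Price = 2 if Demand >= 4 else 5 with the constant Price = -3.
Supply = min(Demand, Price) + 5  [with Demand=0, Price=-3]  = 2
Cost = 3*Supply + 2*Demand + 5  [with Supply=2, Demand=0]  = 11
Surplus = min(Cost, Supply) + 4  [with Cost=11, Supply=2]  = 6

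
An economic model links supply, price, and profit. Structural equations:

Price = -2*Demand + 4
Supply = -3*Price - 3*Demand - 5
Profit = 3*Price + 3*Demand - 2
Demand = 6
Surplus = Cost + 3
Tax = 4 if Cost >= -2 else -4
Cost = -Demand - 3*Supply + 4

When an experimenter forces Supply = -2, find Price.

Under do(Supply=-2), the mechanism Supply = -3*Price - 3*Demand - 5 is discarded; Supply is fixed at -2.
Since Price is not a descendant of the intervened variable, it is unaffected.
Price = -2*Demand + 4  [with Demand=6]  = -8

-8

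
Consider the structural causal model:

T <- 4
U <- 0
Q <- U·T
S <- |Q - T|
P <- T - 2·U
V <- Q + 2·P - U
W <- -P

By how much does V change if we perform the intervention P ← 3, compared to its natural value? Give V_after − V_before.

The intervention breaks the incoming arrows to P: P <- T - 2·U no longer applies, and P = 3.
Q = U·T  [with U=0, T=4]  = 0
V = Q + 2·P - U  [with Q=0, P=3, U=0]  = 6
Without intervention: Q = U·T  [with U=0, T=4]  = 0; P = T - 2·U  [with T=4, U=0]  = 4; V = Q + 2·P - U  [with Q=0, P=4, U=0]  = 8.
Change = 6 − 8 = -2.

-2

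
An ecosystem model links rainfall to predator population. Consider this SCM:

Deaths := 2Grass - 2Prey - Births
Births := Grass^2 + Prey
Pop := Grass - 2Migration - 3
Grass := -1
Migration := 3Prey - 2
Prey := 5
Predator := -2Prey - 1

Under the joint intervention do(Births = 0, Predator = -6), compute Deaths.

The joint intervention fixes Births = 0, Predator = -6, removing each variable's own equation.
Deaths = 2Grass - 2Prey - Births  [with Grass=-1, Prey=5, Births=0]  = -12

-12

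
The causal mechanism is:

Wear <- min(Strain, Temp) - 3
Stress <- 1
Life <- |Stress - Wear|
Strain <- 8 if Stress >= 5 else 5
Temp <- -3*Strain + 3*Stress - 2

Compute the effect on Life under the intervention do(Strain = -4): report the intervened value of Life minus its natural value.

-10

do(Strain=-4) replaces the equation Strain <- 8 if Stress >= 5 else 5 with the constant Strain = -4.
Temp = -3*Strain + 3*Stress - 2  [with Strain=-4, Stress=1]  = 13
Wear = min(Strain, Temp) - 3  [with Strain=-4, Temp=13]  = -7
Life = |Stress - Wear|  [with Stress=1, Wear=-7]  = 8
Without intervention: Strain = 8 if Stress >= 5 else 5  [with Stress=1]  = 5; Temp = -3*Strain + 3*Stress - 2  [with Strain=5, Stress=1]  = -14; Wear = min(Strain, Temp) - 3  [with Strain=5, Temp=-14]  = -17; Life = |Stress - Wear|  [with Stress=1, Wear=-17]  = 18.
Change = 8 − 18 = -10.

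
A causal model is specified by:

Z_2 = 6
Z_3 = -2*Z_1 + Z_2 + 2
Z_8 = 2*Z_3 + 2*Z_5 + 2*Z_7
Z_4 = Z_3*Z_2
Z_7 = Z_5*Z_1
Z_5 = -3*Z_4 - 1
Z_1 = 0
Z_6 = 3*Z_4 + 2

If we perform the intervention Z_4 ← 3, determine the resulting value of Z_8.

-4

do(Z_4=3) replaces the equation Z_4 = Z_3*Z_2 with the constant Z_4 = 3.
Z_3 = -2*Z_1 + Z_2 + 2  [with Z_1=0, Z_2=6]  = 8
Z_5 = -3*Z_4 - 1  [with Z_4=3]  = -10
Z_7 = Z_5*Z_1  [with Z_5=-10, Z_1=0]  = 0
Z_8 = 2*Z_3 + 2*Z_5 + 2*Z_7  [with Z_3=8, Z_5=-10, Z_7=0]  = -4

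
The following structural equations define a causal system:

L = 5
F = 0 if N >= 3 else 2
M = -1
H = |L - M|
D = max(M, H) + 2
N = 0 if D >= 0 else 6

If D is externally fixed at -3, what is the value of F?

Under do(D=-3), the mechanism D = max(M, H) + 2 is discarded; D is fixed at -3.
N = 0 if D >= 0 else 6  [with D=-3]  = 6
F = 0 if N >= 3 else 2  [with N=6]  = 0

0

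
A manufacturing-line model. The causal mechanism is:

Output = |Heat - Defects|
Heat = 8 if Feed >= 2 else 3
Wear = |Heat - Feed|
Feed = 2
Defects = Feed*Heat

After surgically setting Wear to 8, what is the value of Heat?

Under do(Wear=8), the mechanism Wear = |Heat - Feed| is discarded; Wear is fixed at 8.
Since Heat is not a descendant of the intervened variable, it is unaffected.
Heat = 8 if Feed >= 2 else 3  [with Feed=2]  = 8

8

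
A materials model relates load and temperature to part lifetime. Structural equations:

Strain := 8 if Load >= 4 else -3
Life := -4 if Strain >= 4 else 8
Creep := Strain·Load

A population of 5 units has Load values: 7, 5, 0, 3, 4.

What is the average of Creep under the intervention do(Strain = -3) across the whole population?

do(Strain=-3) breaks Strain's dependence on Load. With Strain=-3 fixed, Creep across the units is -21, -15, 0, -9, -12, mean -11.4.

-11.4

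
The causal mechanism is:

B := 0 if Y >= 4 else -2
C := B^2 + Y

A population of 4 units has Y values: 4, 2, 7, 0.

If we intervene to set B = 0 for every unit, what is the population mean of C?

3.25

Every unit gets B=0 under the intervention. C values become 4, 2, 7, 0; E[C|do(B=0)] = 3.25.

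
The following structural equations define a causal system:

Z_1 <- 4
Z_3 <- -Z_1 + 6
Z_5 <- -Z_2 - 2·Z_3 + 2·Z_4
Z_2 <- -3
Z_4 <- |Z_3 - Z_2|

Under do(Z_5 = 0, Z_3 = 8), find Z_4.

Under do(Z_5 = 0, Z_3 = 8), each intervened variable's structural equation is replaced by its fixed value.
Z_4 = |Z_3 - Z_2|  [with Z_3=8, Z_2=-3]  = 11

11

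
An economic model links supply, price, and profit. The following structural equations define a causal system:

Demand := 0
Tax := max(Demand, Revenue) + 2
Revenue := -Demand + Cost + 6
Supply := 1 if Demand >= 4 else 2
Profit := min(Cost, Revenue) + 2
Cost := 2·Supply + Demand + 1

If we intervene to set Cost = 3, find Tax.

do(Cost=3) replaces the equation Cost := 2·Supply + Demand + 1 with the constant Cost = 3.
Revenue = -Demand + Cost + 6  [with Demand=0, Cost=3]  = 9
Tax = max(Demand, Revenue) + 2  [with Demand=0, Revenue=9]  = 11

11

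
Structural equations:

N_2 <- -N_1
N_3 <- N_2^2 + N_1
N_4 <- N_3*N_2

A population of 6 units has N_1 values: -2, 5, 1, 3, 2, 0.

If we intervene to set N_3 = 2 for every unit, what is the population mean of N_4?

The intervention sets N_3=2 in all 6 units regardless of N_1. Recomputing N_4 per unit gives 4, -10, -2, -6, -4, 0; average -3.

-3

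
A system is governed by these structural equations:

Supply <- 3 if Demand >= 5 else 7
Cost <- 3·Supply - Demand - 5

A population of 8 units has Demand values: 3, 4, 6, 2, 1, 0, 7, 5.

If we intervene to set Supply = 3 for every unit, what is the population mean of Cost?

Under do(Supply=3), Supply's equation is replaced by Supply=3 for every unit. Per-unit Cost: 1, 0, -2, 2, 3, 4, -3, -1. Mean = 0.5.

0.5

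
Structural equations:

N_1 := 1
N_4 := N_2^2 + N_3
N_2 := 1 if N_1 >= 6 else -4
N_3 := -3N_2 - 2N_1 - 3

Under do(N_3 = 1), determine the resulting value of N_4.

17

The intervention breaks the incoming arrows to N_3: N_3 := -3N_2 - 2N_1 - 3 no longer applies, and N_3 = 1.
N_2 = 1 if N_1 >= 6 else -4  [with N_1=1]  = -4
N_4 = N_2^2 + N_3  [with N_2=-4, N_3=1]  = 17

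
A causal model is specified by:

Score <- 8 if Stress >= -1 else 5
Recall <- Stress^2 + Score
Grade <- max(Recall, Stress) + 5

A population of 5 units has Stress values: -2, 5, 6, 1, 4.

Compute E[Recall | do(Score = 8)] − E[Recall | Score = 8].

-3.1

do(Score=8) breaks Score's dependence on Stress. With Score=8 fixed, Recall across the units is 12, 33, 44, 9, 24, mean 24.4.
E[Recall|Score=8] averages over only the 4 units with Score=8 (Stress = 5, 6, 1, 4): Recall = 33, 44, 9, 24, mean 27.5.
Difference = 24.4 − 27.5 = -3.1.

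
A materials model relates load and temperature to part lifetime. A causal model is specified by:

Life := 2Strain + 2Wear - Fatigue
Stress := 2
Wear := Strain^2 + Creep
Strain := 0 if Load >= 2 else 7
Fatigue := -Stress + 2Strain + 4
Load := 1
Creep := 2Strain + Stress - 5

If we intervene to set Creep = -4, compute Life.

88

The intervention breaks the incoming arrows to Creep: Creep := 2Strain + Stress - 5 no longer applies, and Creep = -4.
Strain = 0 if Load >= 2 else 7  [with Load=1]  = 7
Wear = Strain^2 + Creep  [with Strain=7, Creep=-4]  = 45
Fatigue = -Stress + 2Strain + 4  [with Stress=2, Strain=7]  = 16
Life = 2Strain + 2Wear - Fatigue  [with Strain=7, Wear=45, Fatigue=16]  = 88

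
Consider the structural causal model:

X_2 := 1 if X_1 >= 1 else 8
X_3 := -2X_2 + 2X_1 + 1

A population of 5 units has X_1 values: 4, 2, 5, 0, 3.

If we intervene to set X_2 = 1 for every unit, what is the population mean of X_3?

4.6

The intervention sets X_2=1 in all 5 units regardless of X_1. Recomputing X_3 per unit gives 7, 3, 9, -1, 5; average 4.6.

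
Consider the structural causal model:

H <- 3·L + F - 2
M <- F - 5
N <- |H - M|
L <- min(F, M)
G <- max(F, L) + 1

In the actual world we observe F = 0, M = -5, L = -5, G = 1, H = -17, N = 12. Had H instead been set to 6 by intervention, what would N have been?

11

The intervention breaks the incoming arrows to H: H <- 3·L + F - 2 no longer applies, and H = 6.
M = F - 5  [with F=0]  = -5
N = |H - M|  [with H=6, M=-5]  = 11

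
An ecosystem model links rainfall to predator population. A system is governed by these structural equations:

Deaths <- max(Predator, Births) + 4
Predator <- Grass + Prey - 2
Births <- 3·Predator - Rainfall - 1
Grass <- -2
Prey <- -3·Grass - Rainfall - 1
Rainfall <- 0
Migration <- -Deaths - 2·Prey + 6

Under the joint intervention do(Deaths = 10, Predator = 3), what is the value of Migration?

-14

Under do(Deaths = 10, Predator = 3), each intervened variable's structural equation is replaced by its fixed value.
Prey = -3·Grass - Rainfall - 1  [with Grass=-2, Rainfall=0]  = 5
Migration = -Deaths - 2·Prey + 6  [with Deaths=10, Prey=5]  = -14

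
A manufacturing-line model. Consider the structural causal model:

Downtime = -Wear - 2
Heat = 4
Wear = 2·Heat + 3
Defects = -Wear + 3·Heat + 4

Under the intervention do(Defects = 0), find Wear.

Under do(Defects=0), the mechanism Defects = -Wear + 3·Heat + 4 is discarded; Defects is fixed at 0.
Since Wear is not a descendant of the intervened variable, it is unaffected.
Wear = 2·Heat + 3  [with Heat=4]  = 11

11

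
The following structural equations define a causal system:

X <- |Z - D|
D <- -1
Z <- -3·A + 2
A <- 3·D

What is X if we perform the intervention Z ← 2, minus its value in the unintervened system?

The intervention breaks the incoming arrows to Z: Z <- -3·A + 2 no longer applies, and Z = 2.
X = |Z - D|  [with Z=2, D=-1]  = 3
Without intervention: A = 3·D  [with D=-1]  = -3; Z = -3·A + 2  [with A=-3]  = 11; X = |Z - D|  [with Z=11, D=-1]  = 12.
Change = 3 − 12 = -9.

-9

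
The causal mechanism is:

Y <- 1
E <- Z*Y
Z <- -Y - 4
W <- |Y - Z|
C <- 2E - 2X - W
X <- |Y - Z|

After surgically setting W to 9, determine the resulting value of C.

-31

The intervention breaks the incoming arrows to W: W <- |Y - Z| no longer applies, and W = 9.
Z = -Y - 4  [with Y=1]  = -5
E = Z*Y  [with Z=-5, Y=1]  = -5
X = |Y - Z|  [with Y=1, Z=-5]  = 6
C = 2E - 2X - W  [with E=-5, X=6, W=9]  = -31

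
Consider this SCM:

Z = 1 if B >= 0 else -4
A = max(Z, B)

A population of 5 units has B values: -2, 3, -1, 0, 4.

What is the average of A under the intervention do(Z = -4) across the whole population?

0.8

do(Z=-4) breaks Z's dependence on B. With Z=-4 fixed, A across the units is -2, 3, -1, 0, 4, mean 0.8.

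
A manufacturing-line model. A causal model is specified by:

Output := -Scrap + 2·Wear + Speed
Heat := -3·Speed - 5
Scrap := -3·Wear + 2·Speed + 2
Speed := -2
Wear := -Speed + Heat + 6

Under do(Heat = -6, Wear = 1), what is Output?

Under do(Heat = -6, Wear = 1), each intervened variable's structural equation is replaced by its fixed value.
Scrap = -3·Wear + 2·Speed + 2  [with Wear=1, Speed=-2]  = -5
Output = -Scrap + 2·Wear + Speed  [with Scrap=-5, Wear=1, Speed=-2]  = 5

5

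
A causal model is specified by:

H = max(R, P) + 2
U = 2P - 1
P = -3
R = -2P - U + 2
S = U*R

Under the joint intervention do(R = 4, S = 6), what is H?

Setting R = 4, S = 6 by intervention discards those variables' equations.
H = max(R, P) + 2  [with R=4, P=-3]  = 6

6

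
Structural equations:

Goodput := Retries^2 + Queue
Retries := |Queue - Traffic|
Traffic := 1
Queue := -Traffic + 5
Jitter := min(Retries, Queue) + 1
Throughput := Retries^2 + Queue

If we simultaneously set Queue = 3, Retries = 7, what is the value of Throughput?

52

Under do(Queue = 3, Retries = 7), each intervened variable's structural equation is replaced by its fixed value.
Throughput = Retries^2 + Queue  [with Retries=7, Queue=3]  = 52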